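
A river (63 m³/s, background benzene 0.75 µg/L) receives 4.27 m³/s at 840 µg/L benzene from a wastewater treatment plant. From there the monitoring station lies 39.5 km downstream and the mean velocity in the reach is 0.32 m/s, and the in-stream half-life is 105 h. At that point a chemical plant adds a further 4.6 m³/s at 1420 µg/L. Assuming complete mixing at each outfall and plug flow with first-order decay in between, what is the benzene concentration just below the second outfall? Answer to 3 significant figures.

131 µg/L

Mixed concentration C = ΣQC/ΣQ = (63.00·0.7500 + 4.270·840.0) / 67.27 = 3634/67.27 = 54.02 µg/L; combined flow 67.27 m³/s.
Travel time t = 39.5·1000 / 0.32 = 123400 s = 34.29 h.
Half-life 105 h → k = ln 2 / 105 = 0.006601 h⁻¹ = 0.1584 d⁻¹.
After decay, C = 54.02 × e^(−kt) = 54.02 × 0.7974 = 43.08 µg/L.
Second outfall: C = (67.27·43.08 + 4.600·1420)/71.87 = 131.2 µg/L.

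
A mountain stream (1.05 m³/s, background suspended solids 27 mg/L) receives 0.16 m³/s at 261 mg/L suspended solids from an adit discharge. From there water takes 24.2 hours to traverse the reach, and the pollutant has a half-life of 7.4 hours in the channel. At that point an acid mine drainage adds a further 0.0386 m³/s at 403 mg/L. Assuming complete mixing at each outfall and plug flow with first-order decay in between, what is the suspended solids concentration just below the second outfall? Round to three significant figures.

Conservation of mass: C = (1.050·27.00 + 0.1600·261.0) / 1.210 = 70.11/1.210 = 57.94 mg/L; combined flow 1.210 m³/s.
Half-life 7.4 h → k = ln 2 / 7.4 = 0.09367 h⁻¹ = 2.248 d⁻¹.
Applying C = C₀e^(−kt): 57.94 × 0.1036 = 6.005 mg/L.
At the second outfall, C = (1.210·6.005 + 0.03860·403.0) / (1.210 + 0.03860) = 18.28 mg/L.

18.3 mg/L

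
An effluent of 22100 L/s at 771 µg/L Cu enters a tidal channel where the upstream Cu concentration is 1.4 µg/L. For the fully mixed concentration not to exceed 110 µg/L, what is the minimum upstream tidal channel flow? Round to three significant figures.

135000 L/s

Set C_mix = 110: (Q·1.400 + 22100·771.0) / (Q + 22100) = 110
→ Q = 22100·(771.0 − 110)/(110 − 1.400) = 134500 L/s.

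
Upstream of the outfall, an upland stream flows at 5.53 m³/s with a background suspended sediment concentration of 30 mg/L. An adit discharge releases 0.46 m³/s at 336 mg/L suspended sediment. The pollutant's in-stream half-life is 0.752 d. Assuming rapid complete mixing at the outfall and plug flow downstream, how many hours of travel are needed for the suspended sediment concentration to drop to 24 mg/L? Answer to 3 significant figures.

20.9 h

Mass balance: C = (5.530·30.00 + 0.4600·336.0) / 5.990 = 320.5/5.990 = 53.50 mg/L.
Half-life 0.752 d → k = ln 2 / 0.752 = 0.9217 d⁻¹.
53.50·exp(−k·t) = 24 → t = ln(53.50/24)/k = 75140 s = 20.87 h.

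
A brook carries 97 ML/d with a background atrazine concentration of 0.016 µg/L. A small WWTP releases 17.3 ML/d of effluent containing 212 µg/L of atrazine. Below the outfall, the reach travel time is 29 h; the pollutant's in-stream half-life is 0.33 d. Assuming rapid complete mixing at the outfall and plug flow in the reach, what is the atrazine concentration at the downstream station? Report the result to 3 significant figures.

Mass balance: C = (97.00·0.01600 + 17.30·212.0) / 114.3 = 3669/114.3 = 32.10 µg/L.
Half-life 0.33 d → k = ln 2 / 0.33 = 2.100 d⁻¹.
First-order decay: C = 32.10·exp(−k·t) = 32.10·0.07902 = 2.537 µg/L.

2.54 µg/L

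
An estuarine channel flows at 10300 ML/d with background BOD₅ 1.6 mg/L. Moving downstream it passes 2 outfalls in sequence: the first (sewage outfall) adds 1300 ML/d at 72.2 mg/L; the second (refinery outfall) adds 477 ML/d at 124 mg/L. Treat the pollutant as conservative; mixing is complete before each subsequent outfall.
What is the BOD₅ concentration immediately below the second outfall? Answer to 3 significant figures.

14.0 mg/L

Outfall 1: combined Q = 11600 ML/d; C = (10300·1.600 + 1300·72.20)/11600 = 9.512 mg/L.
Outfall 2: combined Q = 12080 ML/d; C = (11600·9.512 + 477.0·124.0)/12080 = 14.03 mg/L.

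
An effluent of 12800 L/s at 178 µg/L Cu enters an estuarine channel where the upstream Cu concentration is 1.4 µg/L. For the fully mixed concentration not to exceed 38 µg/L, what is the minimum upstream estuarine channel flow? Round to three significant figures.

Set C_mix = 38: (Q·1.400 + 12800·178.0) / (Q + 12800) = 38
→ Q = 12800·(178.0 − 38)/(38 − 1.400) = 48960 L/s.

49000 L/s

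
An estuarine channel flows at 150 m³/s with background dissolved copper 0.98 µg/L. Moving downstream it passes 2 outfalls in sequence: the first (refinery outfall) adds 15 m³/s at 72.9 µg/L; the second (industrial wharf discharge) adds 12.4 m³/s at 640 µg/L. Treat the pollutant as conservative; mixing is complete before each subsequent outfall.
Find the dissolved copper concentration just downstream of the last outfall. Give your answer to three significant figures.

51.7 µg/L

After outfall 1: Q = 150.0 + 15.00 = 165.0 m³/s; C = (150.0·0.9800 + 15.00·72.90)/165.0 = 7.518 µg/L.
After outfall 2: Q = 165.0 + 12.40 = 177.4 m³/s; C = (165.0·7.518 + 12.40·640.0)/177.4 = 51.73 µg/L.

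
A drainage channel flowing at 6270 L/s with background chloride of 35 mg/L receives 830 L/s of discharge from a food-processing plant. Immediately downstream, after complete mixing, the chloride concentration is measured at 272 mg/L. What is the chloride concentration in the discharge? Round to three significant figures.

Mass balance: 6270·35.00 + 830.0·Cₑ = 7100·272.0
→ Cₑ = (7100·272.0 − 6270·35.00) / 830.0 = 2062 mg/L.

2060 mg/L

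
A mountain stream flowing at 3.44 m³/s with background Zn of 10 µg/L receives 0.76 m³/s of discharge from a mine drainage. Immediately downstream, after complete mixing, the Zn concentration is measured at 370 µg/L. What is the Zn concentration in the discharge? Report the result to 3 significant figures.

2000 µg/L

Mass balance: 3.440·10.00 + 0.7600·Cₑ = 4.200·370.0
→ Cₑ = (4.200·370.0 − 3.440·10.00) / 0.7600 = 1999 µg/L.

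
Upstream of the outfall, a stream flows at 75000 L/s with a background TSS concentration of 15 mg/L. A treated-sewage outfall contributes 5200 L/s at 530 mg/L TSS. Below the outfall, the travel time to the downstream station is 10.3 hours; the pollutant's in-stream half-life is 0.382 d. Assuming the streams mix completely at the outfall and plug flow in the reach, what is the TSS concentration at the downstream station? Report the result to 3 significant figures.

22.2 mg/L

Conservation of mass: C = (75000·15.00 + 5200·530.0) / 80200 = 3881000/80200 = 48.39 mg/L.
Half-life 0.382 d → k = ln 2 / 0.382 = 1.815 d⁻¹.
Applying C = C₀e^(−kt): 48.39 × 0.4590 = 22.21 mg/L.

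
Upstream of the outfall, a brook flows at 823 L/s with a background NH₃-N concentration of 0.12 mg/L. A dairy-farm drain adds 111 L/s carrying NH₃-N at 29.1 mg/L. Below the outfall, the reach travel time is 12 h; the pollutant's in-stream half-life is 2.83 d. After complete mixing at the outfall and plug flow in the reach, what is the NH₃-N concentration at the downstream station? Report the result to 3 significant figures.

3.15 mg/L

After mixing, C = (823.0·0.1200 + 111.0·29.10) / 934.0 = 3329/934.0 = 3.564 mg/L.
Half-life 2.83 d → k = ln 2 / 2.83 = 0.2449 d⁻¹.
After decay, C = 3.564 × e^(−kt) = 3.564 × 0.8847 = 3.153 mg/L.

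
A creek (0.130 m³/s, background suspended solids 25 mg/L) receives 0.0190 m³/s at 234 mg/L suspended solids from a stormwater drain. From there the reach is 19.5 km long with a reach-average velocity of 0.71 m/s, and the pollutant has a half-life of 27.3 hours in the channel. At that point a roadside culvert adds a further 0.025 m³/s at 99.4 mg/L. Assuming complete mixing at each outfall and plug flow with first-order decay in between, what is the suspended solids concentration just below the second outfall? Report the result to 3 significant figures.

Mass balance: C = (0.1300·25.00 + 0.01900·234.0) / 0.1490 = 7.696/0.1490 = 51.65 mg/L; combined flow 0.1490 m³/s.
Travel time t = 19.5·1000 / 0.71 = 27460 s = 7.629 h.
Half-life 27.3 h → k = ln 2 / 27.3 = 0.02539 h⁻¹ = 0.6094 d⁻¹.
After decay, C = 51.65 × e^(−kt) = 51.65 × 0.8239 = 42.56 mg/L.
At the second outfall, C = (0.1490·42.56 + 0.02500·99.40) / (0.1490 + 0.02500) = 50.72 mg/L.

50.7 mg/L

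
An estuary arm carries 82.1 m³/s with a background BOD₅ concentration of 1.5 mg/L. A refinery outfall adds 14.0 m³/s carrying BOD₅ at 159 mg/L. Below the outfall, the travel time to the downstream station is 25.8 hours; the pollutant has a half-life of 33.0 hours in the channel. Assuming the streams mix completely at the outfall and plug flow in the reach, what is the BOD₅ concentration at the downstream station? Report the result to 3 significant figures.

Conservation of mass: C = (82.10·1.500 + 14.00·159.0) / 96.10 = 2349/96.10 = 24.44 mg/L.
Half-life 33.0 h → k = ln 2 / 33.0 = 0.02100 h⁻¹ = 0.5041 d⁻¹.
Applying C = C₀e^(−kt): 24.44 × 0.5816 = 14.22 mg/L.

14.2 mg/L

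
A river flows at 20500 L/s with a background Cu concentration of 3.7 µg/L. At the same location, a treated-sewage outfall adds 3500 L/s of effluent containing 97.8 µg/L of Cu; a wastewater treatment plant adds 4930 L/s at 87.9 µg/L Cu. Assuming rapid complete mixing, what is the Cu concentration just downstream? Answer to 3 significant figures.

Conservation of mass: C = (20500·3.700 + 3500·97.80 + 4930·87.90) / 28930 = 851500/28930 = 29.43 µg/L.

29.4 µg/L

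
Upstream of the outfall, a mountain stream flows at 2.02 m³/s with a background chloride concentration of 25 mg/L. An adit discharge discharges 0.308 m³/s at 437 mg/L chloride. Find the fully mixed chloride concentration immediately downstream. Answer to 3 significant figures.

After mixing, C = (2.020·25.00 + 0.3080·437.0) / 2.328 = 185.1/2.328 = 79.51 mg/L.

79.5 mg/L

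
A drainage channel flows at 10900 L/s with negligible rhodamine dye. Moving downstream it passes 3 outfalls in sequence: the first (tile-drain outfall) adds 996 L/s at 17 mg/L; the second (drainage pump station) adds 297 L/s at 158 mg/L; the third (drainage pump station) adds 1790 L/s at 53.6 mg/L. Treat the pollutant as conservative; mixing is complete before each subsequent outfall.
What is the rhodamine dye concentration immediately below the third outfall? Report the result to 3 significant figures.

11.4 mg/L

After outfall 1: Q = 10900 + 996.0 = 11900 L/s; C = (10900·0 + 996.0·17.00)/11900 = 1.423 mg/L.
After outfall 2: Q = 11900 + 297.0 = 12190 L/s; C = (11900·1.423 + 297.0·158.0)/12190 = 5.237 mg/L.
After outfall 3: Q = 12190 + 1790 = 13980 L/s; C = (12190·5.237 + 1790·53.60)/13980 = 11.43 mg/L.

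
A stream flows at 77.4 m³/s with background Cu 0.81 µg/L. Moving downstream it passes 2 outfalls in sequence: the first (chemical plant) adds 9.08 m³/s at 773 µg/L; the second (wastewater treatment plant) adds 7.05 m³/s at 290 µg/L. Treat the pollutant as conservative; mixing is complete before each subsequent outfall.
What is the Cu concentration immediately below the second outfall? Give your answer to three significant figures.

After outfall 1: Q = 77.40 + 9.080 = 86.48 m³/s; C = (77.40·0.8100 + 9.080·773.0)/86.48 = 81.89 µg/L.
After outfall 2: Q = 86.48 + 7.050 = 93.53 m³/s; C = (86.48·81.89 + 7.050·290.0)/93.53 = 97.57 µg/L.

97.6 µg/L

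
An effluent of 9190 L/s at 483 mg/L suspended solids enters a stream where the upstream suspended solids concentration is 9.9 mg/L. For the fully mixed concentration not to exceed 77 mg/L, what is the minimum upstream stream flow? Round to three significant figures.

55600 L/s

Set C_mix = 77: (Q·9.900 + 9190·483.0) / (Q + 9190) = 77
→ Q = 9190·(483.0 − 77)/(77 − 9.900) = 55610 L/s.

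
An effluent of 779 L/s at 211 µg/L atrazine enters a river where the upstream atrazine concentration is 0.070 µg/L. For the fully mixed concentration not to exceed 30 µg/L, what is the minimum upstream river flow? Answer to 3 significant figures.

4710 L/s

Set C_mix = 30: (Q·0.07000 + 779.0·211.0) / (Q + 779.0) = 30
→ Q = 779.0·(211.0 − 30)/(30 − 0.07000) = 4711 L/s.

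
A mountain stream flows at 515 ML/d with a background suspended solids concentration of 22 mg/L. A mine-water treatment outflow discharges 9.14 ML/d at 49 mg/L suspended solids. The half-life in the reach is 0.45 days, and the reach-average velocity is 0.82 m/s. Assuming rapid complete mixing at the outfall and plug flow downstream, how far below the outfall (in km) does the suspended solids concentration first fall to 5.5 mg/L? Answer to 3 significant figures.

64.7 km

Mixed concentration C = ΣQC/ΣQ = (515.0·22.00 + 9.140·49.00) / 524.1 = 11780/524.1 = 22.47 mg/L.
Half-life 0.45 d → k = ln 2 / 0.45 = 1.540 d⁻¹.
Set 22.47·exp(−k·t) = 5.5 → t = ln(22.47/5.5)/k = 78950 s = 21.93 h.
Distance = v·t = 0.82·78950 = 64740 m = 64.74 km.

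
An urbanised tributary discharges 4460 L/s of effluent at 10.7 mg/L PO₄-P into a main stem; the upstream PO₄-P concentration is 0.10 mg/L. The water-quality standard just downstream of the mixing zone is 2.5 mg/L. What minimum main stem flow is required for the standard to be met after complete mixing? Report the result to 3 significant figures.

15200 L/s

Set C_mix = 2.5: (Q·0.1000 + 4460·10.70) / (Q + 4460) = 2.5
→ Q = 4460·(10.70 − 2.5)/(2.5 − 0.1000) = 15240 L/s.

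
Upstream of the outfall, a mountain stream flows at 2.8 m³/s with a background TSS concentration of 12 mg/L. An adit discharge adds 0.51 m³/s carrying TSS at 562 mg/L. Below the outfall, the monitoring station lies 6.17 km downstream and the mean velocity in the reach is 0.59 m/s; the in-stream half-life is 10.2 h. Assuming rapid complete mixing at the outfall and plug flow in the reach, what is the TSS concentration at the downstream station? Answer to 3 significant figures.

After mixing, C = (2.800·12.00 + 0.5100·562.0) / 3.310 = 320.2/3.310 = 96.74 mg/L.
Travel time t = 6.17·1000 / 0.59 = 10460 s = 2.905 h.
Half-life 10.2 h → k = ln 2 / 10.2 = 0.06796 h⁻¹ = 1.631 d⁻¹.
First-order decay: C = 96.74·exp(−k·t) = 96.74·0.8209 = 79.41 mg/L.

79.4 mg/L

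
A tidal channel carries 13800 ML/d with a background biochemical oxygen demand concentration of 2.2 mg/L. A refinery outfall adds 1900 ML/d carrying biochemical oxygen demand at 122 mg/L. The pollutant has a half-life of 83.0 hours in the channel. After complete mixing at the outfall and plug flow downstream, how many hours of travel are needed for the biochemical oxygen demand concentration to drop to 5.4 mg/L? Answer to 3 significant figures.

Flow-weighted average: C = (13800·2.200 + 1900·122.0) / 15700 = 262200/15700 = 16.70 mg/L.
Half-life 83.0 h → k = ln 2 / 83.0 = 0.008351 h⁻¹ = 0.2004 d⁻¹.
16.70·exp(−k·t) = 5.4 → t = ln(16.70/5.4)/k = 486600 s = 135.2 h.

135 h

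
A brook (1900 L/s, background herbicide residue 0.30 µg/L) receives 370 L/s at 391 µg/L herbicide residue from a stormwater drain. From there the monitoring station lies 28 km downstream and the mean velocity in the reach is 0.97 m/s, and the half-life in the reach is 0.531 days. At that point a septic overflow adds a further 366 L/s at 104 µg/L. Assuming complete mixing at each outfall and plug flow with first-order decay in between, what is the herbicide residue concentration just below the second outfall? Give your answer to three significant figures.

Mixed concentration C = ΣQC/ΣQ = (1900·0.3000 + 370.0·391.0) / 2270 = 145200/2270 = 63.98 µg/L; combined flow 2270 L/s.
Travel time t = 28·1000 / 0.97 = 28870 s = 8.018 h.
Half-life 0.531 d → k = ln 2 / 0.531 = 1.305 d⁻¹.
Decay over the reach: 63.98·exp(−kt) = 63.98·0.6465 = 41.37 µg/L.
At the second outfall, C = (2270·41.37 + 366.0·104.0) / (2270 + 366.0) = 50.06 µg/L.

50.1 µg/L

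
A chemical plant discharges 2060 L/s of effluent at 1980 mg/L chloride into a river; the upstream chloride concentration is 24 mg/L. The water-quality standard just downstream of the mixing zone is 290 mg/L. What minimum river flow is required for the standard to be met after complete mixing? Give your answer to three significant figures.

13100 L/s

Set C_mix = 290: (Q·24.00 + 2060·1980) / (Q + 2060) = 290
→ Q = 2060·(1980 − 290)/(290 − 24.00) = 13090 L/s.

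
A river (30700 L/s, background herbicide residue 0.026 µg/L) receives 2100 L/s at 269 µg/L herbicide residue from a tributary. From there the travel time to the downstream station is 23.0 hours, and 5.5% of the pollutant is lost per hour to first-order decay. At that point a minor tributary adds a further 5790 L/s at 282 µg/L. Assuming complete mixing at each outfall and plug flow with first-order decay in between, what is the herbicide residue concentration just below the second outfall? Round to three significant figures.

46.3 µg/L

Mass balance: C = (30700·0.02600 + 2100·269.0) / 32800 = 565700/32800 = 17.25 µg/L; combined flow 32800 L/s.
5.5%/h lost → k = −ln(1 − 0.055) = 0.05657 h⁻¹.
After decay, C = 17.25 × e^(−kt) = 17.25 × 0.2722 = 4.695 µg/L.
At the second outfall, C = (32800·4.695 + 5790·282.0) / (32800 + 5790) = 46.30 µg/L.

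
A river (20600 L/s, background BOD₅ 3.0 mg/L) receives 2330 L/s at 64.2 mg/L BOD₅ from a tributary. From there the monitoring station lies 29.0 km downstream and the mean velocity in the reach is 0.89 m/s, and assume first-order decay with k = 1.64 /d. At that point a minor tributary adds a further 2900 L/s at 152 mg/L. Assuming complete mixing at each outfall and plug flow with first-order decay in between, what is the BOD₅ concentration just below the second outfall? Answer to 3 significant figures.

21.5 mg/L

Mixed concentration C = ΣQC/ΣQ = (20600·3.000 + 2330·64.20) / 22930 = 211400/22930 = 9.219 mg/L; combined flow 22930 L/s.
Travel time t = 29.0·1000 / 0.89 = 32580 s = 9.051 h.
Decay over the reach: 9.219·exp(−kt) = 9.219·0.5388 = 4.967 mg/L.
At the second outfall, C = (22930·4.967 + 2900·152.0) / (22930 + 2900) = 21.47 mg/L.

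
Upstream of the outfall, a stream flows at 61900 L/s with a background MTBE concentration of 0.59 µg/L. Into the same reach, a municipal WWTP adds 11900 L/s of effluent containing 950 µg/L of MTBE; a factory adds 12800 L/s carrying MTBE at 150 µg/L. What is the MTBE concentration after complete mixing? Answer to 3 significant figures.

153 µg/L

Conservation of mass: C = (61900·0.5900 + 11900·950.0 + 12800·150.0) / 86600 = 13260000/86600 = 153.1 µg/L.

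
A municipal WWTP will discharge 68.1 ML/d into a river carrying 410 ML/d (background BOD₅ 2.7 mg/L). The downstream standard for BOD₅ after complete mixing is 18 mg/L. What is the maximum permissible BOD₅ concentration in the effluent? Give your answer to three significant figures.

110 mg/L

At the limit, (Qr·Cr + Qe·Cₑ)/(Qr + Qe) = 18:
Cₑ = (478.1·18 − 410.0·2.700) / 68.10 = 110.1 mg/L.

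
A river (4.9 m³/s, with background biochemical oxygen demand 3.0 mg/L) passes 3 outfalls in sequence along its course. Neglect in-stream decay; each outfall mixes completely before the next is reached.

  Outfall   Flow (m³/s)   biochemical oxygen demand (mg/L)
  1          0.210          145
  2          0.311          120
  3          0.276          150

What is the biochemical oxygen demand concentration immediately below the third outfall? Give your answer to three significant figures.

21.7 mg/L

Below outfall 1: Q → 5.110 m³/s, C = (4.900·3.000 + 0.2100·145.0)/5.110 = 8.836 mg/L.
Below outfall 2: Q → 5.421 m³/s, C = (5.110·8.836 + 0.3110·120.0)/5.421 = 15.21 mg/L.
Below outfall 3: Q → 5.697 m³/s, C = (5.421·15.21 + 0.2760·150.0)/5.697 = 21.74 mg/L.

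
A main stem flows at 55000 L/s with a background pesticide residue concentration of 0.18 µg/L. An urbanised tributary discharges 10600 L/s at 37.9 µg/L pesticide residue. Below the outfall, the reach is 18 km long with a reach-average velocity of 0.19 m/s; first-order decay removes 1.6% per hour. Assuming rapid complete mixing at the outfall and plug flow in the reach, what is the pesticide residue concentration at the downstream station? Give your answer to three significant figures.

Conservation of mass: C = (55000·0.1800 + 10600·37.90) / 65600 = 411600/65600 = 6.275 µg/L.
Travel time t = 18·1000 / 0.19 = 94740 s = 26.32 h.
1.6%/h lost → k = −ln(1 − 0.016) = 0.01613 h⁻¹.
After decay, C = 6.275 × e^(−kt) = 6.275 × 0.6541 = 4.105 µg/L.

4.10 µg/L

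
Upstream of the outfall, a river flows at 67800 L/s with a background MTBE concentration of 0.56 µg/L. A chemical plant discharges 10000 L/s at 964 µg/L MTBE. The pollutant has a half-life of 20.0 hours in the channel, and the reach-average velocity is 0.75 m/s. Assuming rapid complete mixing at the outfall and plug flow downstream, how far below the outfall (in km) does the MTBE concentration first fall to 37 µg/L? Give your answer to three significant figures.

Mixed concentration C = ΣQC/ΣQ = (67800·0.5600 + 10000·964.0) / 77800 = 9678000/77800 = 124.4 µg/L.
Half-life 20.0 h → k = ln 2 / 20.0 = 0.03466 h⁻¹ = 0.8318 d⁻¹.
Set 124.4·exp(−k·t) = 37 → t = ln(124.4/37)/k = 126000 s = 34.99 h.
Distance = v·t = 0.75·126000 = 94460 m = 94.46 km.

94.5 km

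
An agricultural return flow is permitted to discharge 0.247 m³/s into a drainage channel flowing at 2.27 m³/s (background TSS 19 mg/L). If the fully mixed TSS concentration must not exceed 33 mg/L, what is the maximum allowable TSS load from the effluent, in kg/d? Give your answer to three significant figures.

Mass balance at the limit: 2.270·19.00 + 0.2470·Cₑ = 2.517·33 → Cₑ = 161.7 mg/L.
Load = 0.2470 m³/s × 161.7 g/m³ × 86 400 s/d = 3450 kg/d.

3450 kg/d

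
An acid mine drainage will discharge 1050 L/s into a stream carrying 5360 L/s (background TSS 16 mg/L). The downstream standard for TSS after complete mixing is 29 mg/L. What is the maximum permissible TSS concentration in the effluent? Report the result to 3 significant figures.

95.4 mg/L

At the limit, (Qr·Cr + Qe·Cₑ)/(Qr + Qe) = 29:
Cₑ = (6410·29 − 5360·16.00) / 1050 = 95.36 mg/L.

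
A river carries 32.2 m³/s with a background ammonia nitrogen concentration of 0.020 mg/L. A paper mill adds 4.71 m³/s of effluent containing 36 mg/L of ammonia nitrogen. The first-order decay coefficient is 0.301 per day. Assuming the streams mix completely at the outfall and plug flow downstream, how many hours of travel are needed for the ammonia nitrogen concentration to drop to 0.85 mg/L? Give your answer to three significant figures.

Mass balance: C = (32.20·0.02000 + 4.710·36.00) / 36.91 = 170.2/36.91 = 4.611 mg/L.
4.611·exp(−k·t) = 0.85 → t = ln(4.611/0.85)/k = 485400 s = 134.8 h.

135 h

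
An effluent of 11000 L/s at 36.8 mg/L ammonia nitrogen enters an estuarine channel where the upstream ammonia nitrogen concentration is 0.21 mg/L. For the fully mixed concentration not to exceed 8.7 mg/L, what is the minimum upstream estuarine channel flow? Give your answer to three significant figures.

Set C_mix = 8.7: (Q·0.2100 + 11000·36.80) / (Q + 11000) = 8.7
→ Q = 11000·(36.80 − 8.7)/(8.7 − 0.2100) = 36410 L/s.

36400 L/s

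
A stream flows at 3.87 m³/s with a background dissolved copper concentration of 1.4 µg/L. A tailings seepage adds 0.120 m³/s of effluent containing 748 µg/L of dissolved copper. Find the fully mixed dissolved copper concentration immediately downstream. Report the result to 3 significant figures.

23.9 µg/L

Flow-weighted average: C = (3.870·1.400 + 0.1200·748.0) / 3.990 = 95.18/3.990 = 23.85 µg/L.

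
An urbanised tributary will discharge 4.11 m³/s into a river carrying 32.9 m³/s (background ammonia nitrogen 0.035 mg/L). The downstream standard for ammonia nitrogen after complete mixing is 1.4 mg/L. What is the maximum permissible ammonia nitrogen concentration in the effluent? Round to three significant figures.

12.3 mg/L

At the limit, (Qr·Cr + Qe·Cₑ)/(Qr + Qe) = 1.4:
Cₑ = (37.01·1.4 − 32.90·0.03500) / 4.110 = 12.33 mg/L.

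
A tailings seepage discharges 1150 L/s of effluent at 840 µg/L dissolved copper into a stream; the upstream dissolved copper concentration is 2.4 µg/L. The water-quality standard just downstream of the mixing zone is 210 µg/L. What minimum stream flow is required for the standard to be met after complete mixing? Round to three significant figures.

3490 L/s

Set C_mix = 210: (Q·2.400 + 1150·840.0) / (Q + 1150) = 210
→ Q = 1150·(840.0 − 210)/(210 − 2.400) = 3490 L/s.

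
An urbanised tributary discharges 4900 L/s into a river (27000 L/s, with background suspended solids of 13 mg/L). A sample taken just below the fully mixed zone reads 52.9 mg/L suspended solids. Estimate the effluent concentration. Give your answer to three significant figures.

Mass balance: 27000·13.00 + 4900·Cₑ = 31900·52.90
→ Cₑ = (31900·52.90 − 27000·13.00) / 4900 = 272.8 mg/L.

273 mg/L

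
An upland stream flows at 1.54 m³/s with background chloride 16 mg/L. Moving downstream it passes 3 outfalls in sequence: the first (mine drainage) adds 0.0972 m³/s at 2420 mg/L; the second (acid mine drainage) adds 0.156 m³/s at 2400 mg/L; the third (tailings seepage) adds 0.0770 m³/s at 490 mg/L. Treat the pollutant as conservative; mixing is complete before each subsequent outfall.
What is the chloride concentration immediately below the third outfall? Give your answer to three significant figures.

359 mg/L

After outfall 1: Q = 1.540 + 0.09720 = 1.637 m³/s; C = (1.540·16.00 + 0.09720·2420)/1.637 = 158.7 mg/L.
After outfall 2: Q = 1.637 + 0.1560 = 1.793 m³/s; C = (1.637·158.7 + 0.1560·2400)/1.793 = 353.7 mg/L.
After outfall 3: Q = 1.793 + 0.07700 = 1.870 m³/s; C = (1.793·353.7 + 0.07700·490.0)/1.870 = 359.3 mg/L.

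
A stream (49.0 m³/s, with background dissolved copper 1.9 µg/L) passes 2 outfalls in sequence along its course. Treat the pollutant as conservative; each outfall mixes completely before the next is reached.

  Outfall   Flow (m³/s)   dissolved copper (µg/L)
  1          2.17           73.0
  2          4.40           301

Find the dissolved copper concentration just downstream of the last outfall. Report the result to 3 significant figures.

28.4 µg/L

Outfall 1: combined Q = 51.17 m³/s; C = (49.00·1.900 + 2.170·73.00)/51.17 = 4.915 µg/L.
Outfall 2: combined Q = 55.57 m³/s; C = (51.17·4.915 + 4.400·301.0)/55.57 = 28.36 µg/L.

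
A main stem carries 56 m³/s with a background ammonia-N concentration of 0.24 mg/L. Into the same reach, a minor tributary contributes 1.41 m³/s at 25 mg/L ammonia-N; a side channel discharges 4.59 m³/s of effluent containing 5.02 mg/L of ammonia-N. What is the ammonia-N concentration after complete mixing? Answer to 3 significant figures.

Mixed concentration C = ΣQC/ΣQ = (56.00·0.2400 + 1.410·25.00 + 4.590·5.020) / 62.00 = 71.73/62.00 = 1.157 mg/L.

1.16 mg/L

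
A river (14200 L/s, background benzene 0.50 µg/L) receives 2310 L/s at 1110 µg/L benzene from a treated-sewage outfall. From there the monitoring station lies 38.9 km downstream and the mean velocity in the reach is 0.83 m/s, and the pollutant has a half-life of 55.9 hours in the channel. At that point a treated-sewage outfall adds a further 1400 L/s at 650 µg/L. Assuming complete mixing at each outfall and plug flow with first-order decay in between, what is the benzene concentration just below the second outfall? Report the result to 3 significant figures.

173 µg/L

After mixing, C = (14200·0.5000 + 2310·1110) / 16510 = 2571000/16510 = 155.7 µg/L; combined flow 16510 L/s.
Travel time t = 38.9·1000 / 0.83 = 46870 s = 13.02 h.
Half-life 55.9 h → k = ln 2 / 55.9 = 0.01240 h⁻¹ = 0.2976 d⁻¹.
Applying C = C₀e^(−kt): 155.7 × 0.8509 = 132.5 µg/L.
At the second outfall, C = (16510·132.5 + 1400·650.0) / (16510 + 1400) = 173.0 µg/L.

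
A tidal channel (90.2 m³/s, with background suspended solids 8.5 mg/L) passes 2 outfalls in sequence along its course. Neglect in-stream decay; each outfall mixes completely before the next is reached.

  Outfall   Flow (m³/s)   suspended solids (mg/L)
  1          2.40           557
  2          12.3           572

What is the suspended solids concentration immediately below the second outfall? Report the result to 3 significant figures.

Outfall 1: combined Q = 92.60 m³/s; C = (90.20·8.500 + 2.400·557.0)/92.60 = 22.72 mg/L.
Outfall 2: combined Q = 104.9 m³/s; C = (92.60·22.72 + 12.30·572.0)/104.9 = 87.12 mg/L.

87.1 mg/L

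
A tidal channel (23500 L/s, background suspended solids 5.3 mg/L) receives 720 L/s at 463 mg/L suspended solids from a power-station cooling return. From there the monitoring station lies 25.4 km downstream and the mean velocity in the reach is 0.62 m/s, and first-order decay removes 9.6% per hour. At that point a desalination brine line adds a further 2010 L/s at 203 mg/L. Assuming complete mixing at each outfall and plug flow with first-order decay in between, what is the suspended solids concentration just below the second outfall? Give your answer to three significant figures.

21.1 mg/L

Conservation of mass: C = (23500·5.300 + 720.0·463.0) / 24220 = 457900/24220 = 18.91 mg/L; combined flow 24220 L/s.
Travel time t = 25.4·1000 / 0.62 = 40970 s = 11.38 h.
9.6%/h lost → k = −ln(1 − 0.096) = 0.1009 h⁻¹.
First-order decay: C = 18.91·exp(−k·t) = 18.91·0.3171 = 5.995 mg/L.
At the second outfall, C = (24220·5.995 + 2010·203.0) / (24220 + 2010) = 21.09 mg/L.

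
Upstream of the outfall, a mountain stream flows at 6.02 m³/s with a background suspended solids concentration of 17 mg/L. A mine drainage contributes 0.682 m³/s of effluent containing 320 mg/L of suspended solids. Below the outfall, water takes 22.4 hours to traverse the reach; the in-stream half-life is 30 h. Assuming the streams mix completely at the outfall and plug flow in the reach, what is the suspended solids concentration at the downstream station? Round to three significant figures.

Flow-weighted average: C = (6.020·17.00 + 0.6820·320.0) / 6.702 = 320.6/6.702 = 47.83 mg/L.
Half-life 30 h → k = ln 2 / 30 = 0.02310 h⁻¹ = 0.5545 d⁻¹.
First-order decay: C = 47.83·exp(−k·t) = 47.83·0.5960 = 28.51 mg/L.

28.5 mg/L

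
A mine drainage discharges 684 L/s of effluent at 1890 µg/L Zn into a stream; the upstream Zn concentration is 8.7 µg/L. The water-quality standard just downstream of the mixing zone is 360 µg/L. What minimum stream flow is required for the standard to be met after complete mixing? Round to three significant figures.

Set C_mix = 360: (Q·8.700 + 684.0·1890) / (Q + 684.0) = 360
→ Q = 684.0·(1890 − 360)/(360 − 8.700) = 2979 L/s.

2980 L/s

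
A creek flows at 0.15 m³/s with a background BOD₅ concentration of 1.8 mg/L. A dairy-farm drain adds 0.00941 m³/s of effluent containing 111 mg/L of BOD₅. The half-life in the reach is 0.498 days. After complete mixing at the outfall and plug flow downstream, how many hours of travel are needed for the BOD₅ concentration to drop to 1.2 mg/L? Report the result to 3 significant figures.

33.2 h

Flow-weighted average: C = (0.1500·1.800 + 0.009410·111.0) / 0.1594 = 1.315/0.1594 = 8.246 mg/L.
Half-life 0.498 d → k = ln 2 / 0.498 = 1.392 d⁻¹.
8.246·exp(−k·t) = 1.2 → t = ln(8.246/1.2)/k = 119600 s = 33.23 h.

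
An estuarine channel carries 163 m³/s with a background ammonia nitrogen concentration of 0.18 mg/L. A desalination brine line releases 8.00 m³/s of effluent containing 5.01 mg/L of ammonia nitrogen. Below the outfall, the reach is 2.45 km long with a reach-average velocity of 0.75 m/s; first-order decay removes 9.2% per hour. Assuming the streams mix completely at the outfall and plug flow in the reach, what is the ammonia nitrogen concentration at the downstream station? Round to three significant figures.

0.372 mg/L

Conservation of mass: C = (163.0·0.1800 + 8.000·5.010) / 171.0 = 69.42/171.0 = 0.4060 mg/L.
Travel time t = 2.45·1000 / 0.75 = 3267 s = 0.9074 h.
9.2%/h lost → k = −ln(1 − 0.092) = 0.09651 h⁻¹.
First-order decay: C = 0.4060·exp(−k·t) = 0.4060·0.9162 = 0.3719 mg/L.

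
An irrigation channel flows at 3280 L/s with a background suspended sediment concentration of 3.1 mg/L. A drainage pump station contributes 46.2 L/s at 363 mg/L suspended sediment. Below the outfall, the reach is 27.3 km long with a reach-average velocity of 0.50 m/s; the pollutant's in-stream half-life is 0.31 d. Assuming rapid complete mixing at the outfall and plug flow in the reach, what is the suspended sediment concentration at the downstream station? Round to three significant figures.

1.97 mg/L

Flow-weighted average: C = (3280·3.100 + 46.20·363.0) / 3326 = 26940/3326 = 8.099 mg/L.
Travel time t = 27.3·1000 / 0.50 = 54600 s = 15.17 h.
Half-life 0.31 d → k = ln 2 / 0.31 = 2.236 d⁻¹.
After decay, C = 8.099 × e^(−kt) = 8.099 × 0.2434 = 1.971 mg/L.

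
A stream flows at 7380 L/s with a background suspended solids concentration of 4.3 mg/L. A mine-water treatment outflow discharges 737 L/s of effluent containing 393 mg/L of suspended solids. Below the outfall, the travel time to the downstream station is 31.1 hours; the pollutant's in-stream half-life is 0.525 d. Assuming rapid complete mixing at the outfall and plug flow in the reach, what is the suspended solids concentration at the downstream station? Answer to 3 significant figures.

Conservation of mass: C = (7380·4.300 + 737.0·393.0) / 8117 = 321400/8117 = 39.59 mg/L.
Half-life 0.525 d → k = ln 2 / 0.525 = 1.320 d⁻¹.
After decay, C = 39.59 × e^(−kt) = 39.59 × 0.1807 = 7.155 mg/L.

7.15 mg/L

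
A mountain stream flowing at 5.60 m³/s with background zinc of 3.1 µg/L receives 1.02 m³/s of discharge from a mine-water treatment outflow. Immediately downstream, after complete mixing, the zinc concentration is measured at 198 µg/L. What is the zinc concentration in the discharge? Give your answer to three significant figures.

Mass balance: 5.600·3.100 + 1.020·Cₑ = 6.620·198.0
→ Cₑ = (6.620·198.0 − 5.600·3.100) / 1.020 = 1268 µg/L.

1270 µg/L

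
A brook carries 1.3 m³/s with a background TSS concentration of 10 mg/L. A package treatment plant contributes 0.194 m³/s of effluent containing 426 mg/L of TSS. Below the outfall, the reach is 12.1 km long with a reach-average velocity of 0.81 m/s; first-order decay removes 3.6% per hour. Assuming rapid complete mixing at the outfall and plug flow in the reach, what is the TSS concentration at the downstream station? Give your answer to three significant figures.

55.0 mg/L

After mixing, C = (1.300·10.00 + 0.1940·426.0) / 1.494 = 95.64/1.494 = 64.02 mg/L.
Travel time t = 12.1·1000 / 0.81 = 14940 s = 4.150 h.
3.6%/h lost → k = −ln(1 − 0.036) = 0.03666 h⁻¹.
After decay, C = 64.02 × e^(−kt) = 64.02 × 0.8589 = 54.98 mg/L.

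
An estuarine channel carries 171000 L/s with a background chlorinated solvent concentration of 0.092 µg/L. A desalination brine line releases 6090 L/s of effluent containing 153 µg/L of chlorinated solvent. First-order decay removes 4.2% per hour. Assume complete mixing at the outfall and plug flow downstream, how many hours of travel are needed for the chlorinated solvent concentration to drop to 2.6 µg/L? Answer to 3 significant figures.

Flow-weighted average: C = (171000·0.09200 + 6090·153.0) / 177100 = 947500/177100 = 5.350 µg/L.
4.2%/h lost → k = −ln(1 − 0.042) = 0.04291 h⁻¹.
5.350·exp(−k·t) = 2.6 → t = ln(5.350/2.6)/k = 60550 s = 16.82 h.

16.8 h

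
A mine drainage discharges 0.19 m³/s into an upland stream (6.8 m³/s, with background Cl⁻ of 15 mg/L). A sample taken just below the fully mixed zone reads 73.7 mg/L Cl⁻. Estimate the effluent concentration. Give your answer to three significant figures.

2170 mg/L

Mass balance: 6.800·15.00 + 0.1900·Cₑ = 6.990·73.70
→ Cₑ = (6.990·73.70 − 6.800·15.00) / 0.1900 = 2175 mg/L.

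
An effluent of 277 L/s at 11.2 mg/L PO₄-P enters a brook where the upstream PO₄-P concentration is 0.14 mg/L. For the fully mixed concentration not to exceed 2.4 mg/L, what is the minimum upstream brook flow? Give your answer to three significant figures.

1080 L/s

Set C_mix = 2.4: (Q·0.1400 + 277.0·11.20) / (Q + 277.0) = 2.4
→ Q = 277.0·(11.20 − 2.4)/(2.4 − 0.1400) = 1079 L/s.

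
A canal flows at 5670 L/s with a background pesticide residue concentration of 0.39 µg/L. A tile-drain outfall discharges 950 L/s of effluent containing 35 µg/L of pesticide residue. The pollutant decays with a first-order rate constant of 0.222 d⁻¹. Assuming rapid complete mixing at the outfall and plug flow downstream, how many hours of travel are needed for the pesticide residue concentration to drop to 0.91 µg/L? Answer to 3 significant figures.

192 h

Conservation of mass: C = (5670·0.3900 + 950.0·35.00) / 6620 = 35460/6620 = 5.357 µg/L.
5.357·exp(−k·t) = 0.91 → t = ln(5.357/0.91)/k = 689900 s = 191.6 h.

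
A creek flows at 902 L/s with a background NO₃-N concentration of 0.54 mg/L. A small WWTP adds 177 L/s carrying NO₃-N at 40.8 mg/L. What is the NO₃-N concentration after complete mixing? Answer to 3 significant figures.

Flow-weighted average: C = (902.0·0.5400 + 177.0·40.80) / 1079 = 7709/1079 = 7.144 mg/L.

7.14 mg/L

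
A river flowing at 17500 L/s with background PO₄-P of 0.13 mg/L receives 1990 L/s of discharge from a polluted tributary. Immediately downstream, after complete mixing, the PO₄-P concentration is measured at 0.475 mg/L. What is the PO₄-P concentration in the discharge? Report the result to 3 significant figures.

Mass balance: 17500·0.1300 + 1990·Cₑ = 19490·0.4750
→ Cₑ = (19490·0.4750 − 17500·0.1300) / 1990 = 3.509 mg/L.

3.51 mg/L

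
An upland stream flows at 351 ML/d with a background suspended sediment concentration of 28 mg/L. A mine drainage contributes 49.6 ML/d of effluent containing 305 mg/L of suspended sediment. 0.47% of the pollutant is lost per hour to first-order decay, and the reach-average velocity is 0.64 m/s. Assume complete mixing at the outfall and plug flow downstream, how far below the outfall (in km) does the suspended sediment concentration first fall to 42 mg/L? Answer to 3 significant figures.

193 km

Mixed concentration C = ΣQC/ΣQ = (351.0·28.00 + 49.60·305.0) / 400.6 = 24960/400.6 = 62.30 mg/L.
0.47%/h lost → k = −ln(1 − 0.0047) = 0.004711 h⁻¹.
Set 62.30·exp(−k·t) = 42 → t = ln(62.30/42)/k = 301300 s = 83.68 h.
Distance = v·t = 0.64·301300 = 192800 m = 192.8 km.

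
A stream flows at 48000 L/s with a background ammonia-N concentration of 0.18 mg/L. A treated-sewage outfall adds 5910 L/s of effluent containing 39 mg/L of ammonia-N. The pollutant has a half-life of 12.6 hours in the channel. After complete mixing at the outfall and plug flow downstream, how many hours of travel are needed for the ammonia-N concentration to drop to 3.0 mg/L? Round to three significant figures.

7.11 h

After mixing, C = (48000·0.1800 + 5910·39.00) / 53910 = 239100/53910 = 4.436 mg/L.
Half-life 12.6 h → k = ln 2 / 12.6 = 0.05501 h⁻¹ = 1.320 d⁻¹.
4.436·exp(−k·t) = 3.0 → t = ln(4.436/3.0)/k = 25590 s = 7.109 h.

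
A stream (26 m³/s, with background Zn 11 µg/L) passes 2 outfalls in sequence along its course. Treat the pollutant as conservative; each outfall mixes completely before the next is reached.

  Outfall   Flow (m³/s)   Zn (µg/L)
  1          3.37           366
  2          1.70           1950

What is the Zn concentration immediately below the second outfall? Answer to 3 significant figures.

156 µg/L

Below outfall 1: Q → 29.37 m³/s, C = (26.00·11.00 + 3.370·366.0)/29.37 = 51.73 µg/L.
Below outfall 2: Q → 31.07 m³/s, C = (29.37·51.73 + 1.700·1950)/31.07 = 155.6 µg/L.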